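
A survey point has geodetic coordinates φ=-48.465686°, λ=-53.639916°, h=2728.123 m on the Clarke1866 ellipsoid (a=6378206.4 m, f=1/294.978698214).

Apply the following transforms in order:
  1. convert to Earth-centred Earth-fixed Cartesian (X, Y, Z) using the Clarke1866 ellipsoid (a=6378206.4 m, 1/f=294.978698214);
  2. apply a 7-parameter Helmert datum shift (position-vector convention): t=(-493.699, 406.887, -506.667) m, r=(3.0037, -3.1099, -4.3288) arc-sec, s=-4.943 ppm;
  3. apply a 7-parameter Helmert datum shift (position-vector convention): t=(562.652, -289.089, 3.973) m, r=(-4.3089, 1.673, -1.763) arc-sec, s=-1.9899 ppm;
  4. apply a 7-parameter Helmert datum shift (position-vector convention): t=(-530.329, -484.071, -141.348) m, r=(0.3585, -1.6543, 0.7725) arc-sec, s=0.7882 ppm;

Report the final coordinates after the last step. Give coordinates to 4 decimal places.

X=2512654.8828 m, Y=-3414160.2028 m, Z=-4753767.7177 m

start: φ=-48.465686°, λ=-53.639916°, h=2728.123 m
→ ECEF (a=6378206.400, f=1/294.978698214): X=2513148.4985, Y=-3413728.2734, Z=-4753206.2098
→ Helmert 7p (PV): X=2512642.3996, Y=-3413288.0371, Z=-4753701.2022
→ Helmert 7p (PV): X=2513132.3206, Y=-3413691.1154, Z=-4753636.8457
→ Helmert 7p (PV): X=2512654.8828, Y=-3414160.2028, Z=-4753767.7177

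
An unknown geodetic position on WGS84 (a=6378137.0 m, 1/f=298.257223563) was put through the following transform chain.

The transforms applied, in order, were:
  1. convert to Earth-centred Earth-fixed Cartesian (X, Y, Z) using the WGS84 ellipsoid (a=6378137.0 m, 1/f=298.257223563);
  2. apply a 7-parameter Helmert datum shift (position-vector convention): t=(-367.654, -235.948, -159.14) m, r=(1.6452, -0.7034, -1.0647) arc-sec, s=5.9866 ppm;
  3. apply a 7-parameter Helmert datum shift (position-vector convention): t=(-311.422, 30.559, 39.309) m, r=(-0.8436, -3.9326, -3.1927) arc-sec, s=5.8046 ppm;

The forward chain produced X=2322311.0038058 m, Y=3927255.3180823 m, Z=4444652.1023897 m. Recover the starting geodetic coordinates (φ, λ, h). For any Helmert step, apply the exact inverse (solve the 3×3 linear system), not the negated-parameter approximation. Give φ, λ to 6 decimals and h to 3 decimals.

start: X=2322311.0038, Y=3927255.3181, Z=4444652.1024 m
→ Helmert⁻¹: X=2322632.8949, Y=3927219.7367, Z=4444558.7734
→ Helmert⁻¹: X=2322981.5263, Y=3927479.6148, Z=4444652.0569
→ geod (Bowring, a=6378137.000): φ=44.43930800°, λ=59.39701100°, h=2251.8780 m

φ=44.439308°, λ=59.397011°, h=2251.878 m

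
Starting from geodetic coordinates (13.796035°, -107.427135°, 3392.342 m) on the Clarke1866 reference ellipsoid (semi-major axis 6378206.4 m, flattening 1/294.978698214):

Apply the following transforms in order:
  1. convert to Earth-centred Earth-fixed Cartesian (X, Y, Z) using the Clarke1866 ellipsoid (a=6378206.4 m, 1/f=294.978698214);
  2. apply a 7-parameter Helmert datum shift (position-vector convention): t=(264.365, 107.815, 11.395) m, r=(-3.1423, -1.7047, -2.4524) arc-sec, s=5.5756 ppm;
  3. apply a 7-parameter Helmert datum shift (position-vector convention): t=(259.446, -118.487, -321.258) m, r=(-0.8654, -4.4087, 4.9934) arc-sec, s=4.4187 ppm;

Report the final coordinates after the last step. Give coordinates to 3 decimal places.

X=-1855928.113 m, Y=-5914221.906 m, Z=1511556.856 m

start: φ=13.796035°, λ=-107.427135°, h=3392.342 m
→ ECEF (a=6378206.400, f=1/294.978698214): X=-1856461.4161, Y=-5914158.6355, Z=1511791.7172
→ Helmert 7p (PV): X=-1856290.2136, Y=-5914038.6916, Z=1511886.2969
→ Helmert 7p (PV): X=-1855928.1134, Y=-5914221.9062, Z=1511556.8559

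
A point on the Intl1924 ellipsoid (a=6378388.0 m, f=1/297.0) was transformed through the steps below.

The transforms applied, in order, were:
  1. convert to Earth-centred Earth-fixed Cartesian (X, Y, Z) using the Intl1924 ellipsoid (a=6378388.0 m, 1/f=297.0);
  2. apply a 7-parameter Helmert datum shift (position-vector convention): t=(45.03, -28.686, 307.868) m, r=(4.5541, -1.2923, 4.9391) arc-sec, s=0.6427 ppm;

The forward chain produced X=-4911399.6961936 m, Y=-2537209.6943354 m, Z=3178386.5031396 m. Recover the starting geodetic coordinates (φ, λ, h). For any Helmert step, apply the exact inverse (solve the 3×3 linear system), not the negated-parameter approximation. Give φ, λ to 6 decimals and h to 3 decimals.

φ=30.062608°, λ=-152.681704°, h=3463.952 m

start: X=-4911399.6962, Y=-2537209.6943, Z=3178386.5031 m
→ Helmert⁻¹: X=-4911482.4070, Y=-2536991.5998, Z=3178163.3782
→ geod (Bowring, a=6378388.000): φ=30.06260800°, λ=-152.68170400°, h=3463.9520 m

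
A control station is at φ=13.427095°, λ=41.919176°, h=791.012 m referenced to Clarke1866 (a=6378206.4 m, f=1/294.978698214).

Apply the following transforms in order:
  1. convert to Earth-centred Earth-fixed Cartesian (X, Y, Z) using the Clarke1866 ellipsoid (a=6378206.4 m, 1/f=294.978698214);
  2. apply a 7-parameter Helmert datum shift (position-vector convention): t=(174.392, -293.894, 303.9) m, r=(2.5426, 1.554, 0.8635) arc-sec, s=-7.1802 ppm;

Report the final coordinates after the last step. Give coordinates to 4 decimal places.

start: φ=13.427095°, λ=41.919176°, h=791.012 m
→ ECEF (a=6378206.400, f=1/294.978698214): X=4617637.0327, Y=4145959.2136, Z=1471497.2562
→ Helmert 7p (PV): X=4617771.9990, Y=4145636.7430, Z=1471806.9079

X=4617771.9990 m, Y=4145636.7430 m, Z=1471806.9079 m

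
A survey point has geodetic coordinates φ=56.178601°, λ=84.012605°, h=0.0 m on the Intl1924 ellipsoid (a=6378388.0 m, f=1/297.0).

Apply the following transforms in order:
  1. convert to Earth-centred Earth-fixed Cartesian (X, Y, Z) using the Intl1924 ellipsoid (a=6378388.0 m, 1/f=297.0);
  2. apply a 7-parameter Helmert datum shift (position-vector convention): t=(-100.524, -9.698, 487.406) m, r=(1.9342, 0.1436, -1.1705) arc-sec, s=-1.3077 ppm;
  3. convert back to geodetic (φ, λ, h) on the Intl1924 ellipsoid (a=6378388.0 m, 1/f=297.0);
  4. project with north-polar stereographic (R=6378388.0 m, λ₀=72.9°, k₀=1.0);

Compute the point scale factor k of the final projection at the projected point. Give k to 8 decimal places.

start: φ=56.178601°, λ=84.012605°, h=0.000 m
→ ECEF (a=6378388.000, f=1/297.0): X=371187.3926, Y=3539101.6593, Z=5275645.7581
→ Helmert 7p (PV): X=371110.1395, Y=3539035.7558, Z=5276159.1938
→ geod (Bowring, a=6378388.000): φ=56.18171648°, λ=84.01373141°, h=385.5927 m
→ into stereo (λ₀=72.9°): φ=56.18171648°, λ−λ₀=11.11373141°
scale k = 1.09241449

1.09241449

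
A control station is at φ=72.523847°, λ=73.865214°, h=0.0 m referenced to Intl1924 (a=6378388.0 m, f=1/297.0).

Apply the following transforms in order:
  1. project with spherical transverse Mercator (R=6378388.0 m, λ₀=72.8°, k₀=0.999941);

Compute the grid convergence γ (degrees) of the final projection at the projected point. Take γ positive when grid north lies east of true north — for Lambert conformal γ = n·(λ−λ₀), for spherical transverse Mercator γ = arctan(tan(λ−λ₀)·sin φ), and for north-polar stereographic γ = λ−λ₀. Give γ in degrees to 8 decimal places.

1.01605644

start: φ=72.523847°, λ=73.865214°, h=0.000 m
→ into tm (λ₀=72.8°): φ=72.52384700°, λ−λ₀=1.06521400°
convergence γ = 1.01605644°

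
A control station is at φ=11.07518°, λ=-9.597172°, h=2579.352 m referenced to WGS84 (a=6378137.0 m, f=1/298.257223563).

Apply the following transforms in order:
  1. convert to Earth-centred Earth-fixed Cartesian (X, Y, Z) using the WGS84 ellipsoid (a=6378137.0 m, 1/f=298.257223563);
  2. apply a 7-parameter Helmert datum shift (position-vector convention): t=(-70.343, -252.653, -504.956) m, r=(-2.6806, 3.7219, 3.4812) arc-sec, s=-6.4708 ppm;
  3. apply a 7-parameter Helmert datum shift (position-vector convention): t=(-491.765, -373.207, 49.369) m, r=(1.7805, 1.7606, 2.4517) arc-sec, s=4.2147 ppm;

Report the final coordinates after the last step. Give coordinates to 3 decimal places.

start: φ=11.075180°, λ=-9.597172°, h=2579.352 m
→ ECEF (a=6378137.000, f=1/298.257223563): X=6175004.5270, Y=-1044110.3368, Z=1217663.8453
→ Helmert 7p (PV): X=6174933.8202, Y=-1044236.1921, Z=1217053.1563
→ Helmert 7p (PV): X=6174490.8811, Y=-1044550.9093, Z=1217045.9337

X=6174490.881 m, Y=-1044550.909 m, Z=1217045.934 m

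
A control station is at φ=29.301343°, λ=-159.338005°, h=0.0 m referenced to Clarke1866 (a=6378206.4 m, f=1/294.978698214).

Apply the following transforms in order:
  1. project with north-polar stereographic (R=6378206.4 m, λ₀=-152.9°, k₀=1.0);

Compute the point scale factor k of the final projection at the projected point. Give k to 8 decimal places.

start: φ=29.301343°, λ=-159.338005°, h=0.000 m
→ into stereo (λ₀=-152.9°): φ=29.30134300°, λ−λ₀=-6.43800500°
scale k = 1.34282001

1.34282001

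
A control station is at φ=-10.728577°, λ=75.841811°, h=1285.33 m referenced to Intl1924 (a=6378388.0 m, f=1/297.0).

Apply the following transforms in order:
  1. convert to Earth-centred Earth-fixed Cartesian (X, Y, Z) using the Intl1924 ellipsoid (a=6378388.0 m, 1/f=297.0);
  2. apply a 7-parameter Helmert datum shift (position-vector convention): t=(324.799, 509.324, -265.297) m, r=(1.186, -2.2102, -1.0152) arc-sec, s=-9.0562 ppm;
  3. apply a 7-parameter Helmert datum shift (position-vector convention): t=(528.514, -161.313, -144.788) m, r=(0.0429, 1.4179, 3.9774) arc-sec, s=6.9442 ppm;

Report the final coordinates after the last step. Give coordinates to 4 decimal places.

X=1534136.3516 m, Y=6078828.3731 m, Z=-1180139.3630 m

start: φ=-10.728577°, λ=75.841811°, h=1285.330 m
→ ECEF (a=6378388.000, f=1/297.0): X=1533369.0481, Y=6078464.1397, Z=-1179773.8701
→ Helmert 7p (PV): X=1533722.5190, Y=6078917.6525, Z=-1179977.1022
→ Helmert 7p (PV): X=1534136.3516, Y=6078828.3731, Z=-1180139.3630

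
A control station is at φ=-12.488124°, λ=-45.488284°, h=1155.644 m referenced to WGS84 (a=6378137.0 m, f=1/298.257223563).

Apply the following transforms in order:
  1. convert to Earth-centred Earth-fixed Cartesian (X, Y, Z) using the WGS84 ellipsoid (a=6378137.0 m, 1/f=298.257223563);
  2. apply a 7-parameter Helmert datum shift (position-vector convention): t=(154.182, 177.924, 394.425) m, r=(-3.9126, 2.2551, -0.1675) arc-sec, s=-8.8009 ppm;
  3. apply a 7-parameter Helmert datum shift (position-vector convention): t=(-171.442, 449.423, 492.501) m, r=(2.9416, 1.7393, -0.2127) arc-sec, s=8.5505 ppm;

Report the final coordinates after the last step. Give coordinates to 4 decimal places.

X=4367056.6740 m, Y=-4441571.8703 m, Z=-1369598.7010 m

start: φ=-12.488124°, λ=-45.488284°, h=1155.644 m
→ ECEF (a=6378137.000, f=1/298.257223563): X=4367109.7496, Y=-4442185.8242, Z=-1370422.3156
→ Helmert 7p (PV): X=4367206.9071, Y=-4441998.3464, Z=-1369979.3127
→ Helmert 7p (PV): X=4367056.6740, Y=-4441571.8703, Z=-1369598.7010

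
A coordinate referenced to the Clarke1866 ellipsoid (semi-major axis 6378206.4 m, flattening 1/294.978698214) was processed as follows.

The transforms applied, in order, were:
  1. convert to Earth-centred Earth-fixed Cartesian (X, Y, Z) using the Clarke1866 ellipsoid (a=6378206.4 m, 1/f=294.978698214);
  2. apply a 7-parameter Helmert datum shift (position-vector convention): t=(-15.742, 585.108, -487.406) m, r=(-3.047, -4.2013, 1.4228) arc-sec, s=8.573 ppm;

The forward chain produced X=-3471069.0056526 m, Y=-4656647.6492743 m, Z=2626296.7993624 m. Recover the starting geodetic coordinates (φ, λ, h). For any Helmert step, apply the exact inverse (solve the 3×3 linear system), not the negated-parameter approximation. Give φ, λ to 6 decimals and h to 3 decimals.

φ=24.480608°, λ=-126.697046°, h=221.761 m

start: X=-3471069.0057, Y=-4656647.6493, Z=2626296.7994 m
→ Helmert⁻¹: X=-3471002.1285, Y=-4657207.6917, Z=2626763.5876
→ geod (Bowring, a=6378206.400): φ=24.48060800°, λ=-126.69704600°, h=221.7610 m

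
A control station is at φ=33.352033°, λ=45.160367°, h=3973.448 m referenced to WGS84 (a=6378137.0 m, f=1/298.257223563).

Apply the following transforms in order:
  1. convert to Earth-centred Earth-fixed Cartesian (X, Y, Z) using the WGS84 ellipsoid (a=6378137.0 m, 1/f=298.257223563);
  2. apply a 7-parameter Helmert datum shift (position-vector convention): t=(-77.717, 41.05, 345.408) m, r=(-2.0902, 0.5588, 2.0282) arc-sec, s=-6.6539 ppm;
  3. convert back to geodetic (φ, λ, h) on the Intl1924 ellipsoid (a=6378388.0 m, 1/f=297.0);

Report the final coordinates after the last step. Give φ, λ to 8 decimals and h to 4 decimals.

start: φ=33.352033°, λ=45.160367°, h=3973.448 m
→ ECEF (a=6378137.000, f=1/298.257223563): X=3762848.7826, Y=3783971.8768, Z=3488821.9645
→ Helmert 7p (PV): X=3762718.2721, Y=3784060.1024, Z=3489095.6193
→ geod (Bowring, a=6378388.000): φ=33.35499380°, λ=45.16202855°, h=3875.8472 m

φ=33.35499380°, λ=45.16202855°, h=3875.8472 m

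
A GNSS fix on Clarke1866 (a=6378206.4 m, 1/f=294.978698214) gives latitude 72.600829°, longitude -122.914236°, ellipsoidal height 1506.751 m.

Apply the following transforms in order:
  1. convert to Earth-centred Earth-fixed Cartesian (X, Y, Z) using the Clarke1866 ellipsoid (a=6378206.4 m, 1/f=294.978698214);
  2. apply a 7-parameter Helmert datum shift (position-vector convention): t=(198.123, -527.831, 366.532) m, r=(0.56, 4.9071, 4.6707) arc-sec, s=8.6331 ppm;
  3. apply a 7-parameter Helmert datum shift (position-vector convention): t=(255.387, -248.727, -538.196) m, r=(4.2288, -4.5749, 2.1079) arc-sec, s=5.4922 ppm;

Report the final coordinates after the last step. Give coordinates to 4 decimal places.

X=-1039322.5684 m, Y=-1607422.0115 m, Z=6065205.0527 m

start: φ=72.600829°, λ=-122.914236°, h=1506.751 m
→ ECEF (a=6378206.400, f=1/294.978698214): X=-1039823.9518, Y=-1606447.7629, Z=6065326.6654
→ Helmert 7p (PV): X=-1039454.1316, Y=-1607029.4760, Z=6065765.9365
→ Helmert 7p (PV): X=-1039322.5684, Y=-1607422.0115, Z=6065205.0527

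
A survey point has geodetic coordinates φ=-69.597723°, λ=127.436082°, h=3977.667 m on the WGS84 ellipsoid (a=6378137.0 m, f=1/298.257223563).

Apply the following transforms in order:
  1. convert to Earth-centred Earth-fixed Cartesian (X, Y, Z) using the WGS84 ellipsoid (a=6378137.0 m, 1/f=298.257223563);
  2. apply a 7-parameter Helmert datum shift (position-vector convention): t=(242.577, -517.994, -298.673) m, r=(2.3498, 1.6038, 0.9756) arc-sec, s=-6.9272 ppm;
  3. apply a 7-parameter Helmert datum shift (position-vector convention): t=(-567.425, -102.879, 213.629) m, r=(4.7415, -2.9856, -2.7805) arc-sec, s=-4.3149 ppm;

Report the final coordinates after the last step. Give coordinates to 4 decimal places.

X=-1356687.7841 m, Y=1771403.8380 m, Z=-5959237.3462 m

start: φ=-69.597723°, λ=127.436082°, h=3977.667 m
→ ECEF (a=6378137.000, f=1/298.257223563): X=-1356433.6075, Y=1771827.8799, Z=-5959271.1174
→ Helmert 7p (PV): X=-1356236.3503, Y=1771359.0849, Z=-5959497.7777
→ Helmert 7p (PV): X=-1356687.7841, Y=1771403.8380, Z=-5959237.3462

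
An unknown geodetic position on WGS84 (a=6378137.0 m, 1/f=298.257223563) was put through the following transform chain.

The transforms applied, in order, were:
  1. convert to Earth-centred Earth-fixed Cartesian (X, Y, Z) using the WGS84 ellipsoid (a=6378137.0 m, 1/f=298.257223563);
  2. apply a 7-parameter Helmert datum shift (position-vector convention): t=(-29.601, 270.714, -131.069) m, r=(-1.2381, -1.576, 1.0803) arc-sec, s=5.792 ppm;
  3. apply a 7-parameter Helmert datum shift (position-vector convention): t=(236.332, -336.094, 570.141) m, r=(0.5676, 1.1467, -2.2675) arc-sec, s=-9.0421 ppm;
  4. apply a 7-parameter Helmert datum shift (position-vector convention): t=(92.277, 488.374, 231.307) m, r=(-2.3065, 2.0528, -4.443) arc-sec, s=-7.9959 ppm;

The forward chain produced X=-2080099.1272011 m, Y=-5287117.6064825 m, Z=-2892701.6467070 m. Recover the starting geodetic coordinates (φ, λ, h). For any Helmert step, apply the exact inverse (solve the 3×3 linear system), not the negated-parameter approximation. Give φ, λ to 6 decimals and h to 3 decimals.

start: X=-2080099.1272, Y=-5287117.6065, Z=-2892701.6467 m
→ Helmert⁻¹: X=-2080065.3475, Y=-5287660.7146, Z=-2893035.9147
→ Helmert⁻¹: X=-2080246.2780, Y=-5287403.2607, Z=-2893629.2351
→ Helmert⁻¹: X=-2080254.4303, Y=-5287615.0853, Z=-2893497.2513
→ geod (Bowring, a=6378137.000): φ=-27.14240800°, λ=-111.47567700°, h=2698.3200 m

φ=-27.142408°, λ=-111.475677°, h=2698.320 m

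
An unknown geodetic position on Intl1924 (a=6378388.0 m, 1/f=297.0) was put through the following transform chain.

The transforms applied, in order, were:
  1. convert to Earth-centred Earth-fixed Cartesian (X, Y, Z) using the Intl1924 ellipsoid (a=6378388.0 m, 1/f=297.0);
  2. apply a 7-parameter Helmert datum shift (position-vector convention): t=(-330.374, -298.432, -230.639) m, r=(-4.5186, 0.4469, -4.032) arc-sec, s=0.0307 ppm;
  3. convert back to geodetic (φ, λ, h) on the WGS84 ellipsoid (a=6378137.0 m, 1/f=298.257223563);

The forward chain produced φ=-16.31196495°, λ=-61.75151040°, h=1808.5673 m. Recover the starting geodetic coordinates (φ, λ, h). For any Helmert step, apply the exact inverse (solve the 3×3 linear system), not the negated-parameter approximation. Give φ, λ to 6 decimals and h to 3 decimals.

φ=-16.311732°, λ=-61.746142°, h=1397.766 m

start: φ=-16.311965°, λ=-61.751510°, h=1808.567 m
→ ECEF (a=6378137.000, f=1/298.257223563): X=2898821.6614, Y=-5395310.5846, Z=-1780394.7078
→ Helmert⁻¹: X=2899261.2618, Y=-5394916.3130, Z=-1780275.9178
→ geod (Bowring, a=6378388.000): φ=-16.31173200°, λ=-61.74614200°, h=1397.7660 m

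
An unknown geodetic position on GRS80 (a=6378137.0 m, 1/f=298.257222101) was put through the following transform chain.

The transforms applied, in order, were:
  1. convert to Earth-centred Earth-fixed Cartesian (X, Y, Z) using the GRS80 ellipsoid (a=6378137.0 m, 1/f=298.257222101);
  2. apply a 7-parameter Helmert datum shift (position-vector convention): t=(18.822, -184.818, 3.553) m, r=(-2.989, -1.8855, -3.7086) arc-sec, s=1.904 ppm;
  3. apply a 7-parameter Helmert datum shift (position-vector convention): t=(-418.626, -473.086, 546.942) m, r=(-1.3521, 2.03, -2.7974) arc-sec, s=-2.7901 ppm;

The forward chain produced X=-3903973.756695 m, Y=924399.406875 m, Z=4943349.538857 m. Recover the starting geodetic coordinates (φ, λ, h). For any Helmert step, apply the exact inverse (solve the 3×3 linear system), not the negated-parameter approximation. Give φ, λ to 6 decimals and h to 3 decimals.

start: X=-3903973.7567, Y=924399.4069, Z=4943349.5389 m
→ Helmert⁻¹: X=-3903627.2097, Y=924789.7309, Z=4942784.0316
→ Helmert⁻¹: X=-3903610.0443, Y=924830.9748, Z=4942820.1529
→ geod (Bowring, a=6378137.000): φ=51.12484300°, λ=166.67141400°, h=702.4210 m

φ=51.124843°, λ=166.671414°, h=702.421 m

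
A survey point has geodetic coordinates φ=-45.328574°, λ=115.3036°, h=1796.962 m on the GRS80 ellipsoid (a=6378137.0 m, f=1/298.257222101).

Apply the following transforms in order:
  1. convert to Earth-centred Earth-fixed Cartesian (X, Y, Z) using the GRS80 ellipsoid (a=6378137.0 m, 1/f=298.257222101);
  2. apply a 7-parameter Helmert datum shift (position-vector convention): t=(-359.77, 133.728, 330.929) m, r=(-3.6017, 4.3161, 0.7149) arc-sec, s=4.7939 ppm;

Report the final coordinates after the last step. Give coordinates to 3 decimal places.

X=-1920834.336 m, Y=4061953.399 m, Z=-4514094.354 m

start: φ=-45.328574°, λ=115.303600°, h=1796.962 m
→ ECEF (a=6378137.000, f=1/298.257222101): X=-1920356.8175, Y=4061885.6831, Z=-4514372.8984
→ Helmert 7p (PV): X=-1920834.3357, Y=4061953.3993, Z=-4514094.3542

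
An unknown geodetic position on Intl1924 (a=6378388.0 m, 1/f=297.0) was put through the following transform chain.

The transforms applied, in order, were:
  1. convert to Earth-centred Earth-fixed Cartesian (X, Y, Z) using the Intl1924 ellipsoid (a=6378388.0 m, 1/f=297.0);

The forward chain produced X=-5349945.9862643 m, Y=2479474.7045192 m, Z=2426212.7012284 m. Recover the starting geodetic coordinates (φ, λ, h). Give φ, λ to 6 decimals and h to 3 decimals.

start: X=-5349945.9863, Y=2479474.7045, Z=2426212.7012 m
→ geod (Bowring, a=6378388.000): φ=22.50154000°, λ=155.13426300°, h=958.3460 m

φ=22.501540°, λ=155.134263°, h=958.346 m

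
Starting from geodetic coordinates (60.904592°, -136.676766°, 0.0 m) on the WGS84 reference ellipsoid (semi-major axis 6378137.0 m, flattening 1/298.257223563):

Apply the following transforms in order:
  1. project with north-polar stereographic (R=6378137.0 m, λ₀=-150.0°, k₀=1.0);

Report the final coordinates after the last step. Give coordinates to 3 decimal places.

start: φ=60.904592°, λ=-136.676766°, h=0.000 m
→ stereo (R=6378137.0, λ₀=-150.0°): E=762846.9272, N=-3221234.4618

E=762846.927 m, N=-3221234.462 m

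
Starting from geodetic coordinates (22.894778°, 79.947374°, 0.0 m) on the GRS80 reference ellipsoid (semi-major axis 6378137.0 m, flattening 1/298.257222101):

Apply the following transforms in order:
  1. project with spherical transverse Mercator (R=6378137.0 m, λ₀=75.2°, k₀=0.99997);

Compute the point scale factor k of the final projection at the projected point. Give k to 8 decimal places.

1.00288911

start: φ=22.894778°, λ=79.947374°, h=0.000 m
→ into tm (λ₀=75.2°): φ=22.89477800°, λ−λ₀=4.74737400°
scale k = 1.00288911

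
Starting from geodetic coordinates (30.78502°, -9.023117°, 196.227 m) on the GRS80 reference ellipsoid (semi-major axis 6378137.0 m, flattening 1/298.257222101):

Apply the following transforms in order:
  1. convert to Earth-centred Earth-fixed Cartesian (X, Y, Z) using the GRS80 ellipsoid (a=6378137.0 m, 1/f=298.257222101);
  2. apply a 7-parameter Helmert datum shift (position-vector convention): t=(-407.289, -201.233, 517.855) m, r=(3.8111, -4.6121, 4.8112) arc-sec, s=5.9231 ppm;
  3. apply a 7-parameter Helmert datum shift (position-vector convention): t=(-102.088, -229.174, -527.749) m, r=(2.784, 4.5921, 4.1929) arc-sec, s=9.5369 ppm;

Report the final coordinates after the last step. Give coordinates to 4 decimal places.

start: φ=30.785020°, λ=-9.023117°, h=196.227 m
→ ECEF (a=6378137.000, f=1/298.257222101): X=5416528.3402, Y=-860134.1695, Z=3245540.9671
→ Helmert 7p (PV): X=5416100.6259, Y=-860274.1213, Z=3246183.2680
→ Helmert 7p (PV): X=5416139.9492, Y=-860445.2163, Z=3245554.2856

X=5416139.9492 m, Y=-860445.2163 m, Z=3245554.2856 m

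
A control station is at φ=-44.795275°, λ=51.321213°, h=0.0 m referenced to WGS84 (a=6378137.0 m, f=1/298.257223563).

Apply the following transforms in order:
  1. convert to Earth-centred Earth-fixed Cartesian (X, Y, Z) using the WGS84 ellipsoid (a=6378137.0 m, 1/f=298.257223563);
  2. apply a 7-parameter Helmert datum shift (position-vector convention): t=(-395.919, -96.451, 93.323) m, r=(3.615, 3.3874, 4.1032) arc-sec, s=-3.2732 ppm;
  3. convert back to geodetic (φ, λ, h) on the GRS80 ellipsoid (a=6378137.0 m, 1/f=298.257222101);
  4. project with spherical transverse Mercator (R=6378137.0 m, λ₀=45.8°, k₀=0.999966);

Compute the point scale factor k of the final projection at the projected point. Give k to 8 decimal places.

1.00230961

start: φ=-44.795275°, λ=51.321213°, h=0.000 m
→ ECEF (a=6378137.000, f=1/298.257223563): X=2833320.9044, Y=3539247.1842, Z=-4471232.2849
→ Helmert 7p (PV): X=2832771.8768, Y=3539273.8739, Z=-4471108.8283
→ geod (Bowring, a=6378137.000): φ=-44.79652990°, λ=51.32684086°, h=-315.6675 m
→ into tm (λ₀=45.8°): φ=-44.79652990°, λ−λ₀=5.52684086°
scale k = 1.00230961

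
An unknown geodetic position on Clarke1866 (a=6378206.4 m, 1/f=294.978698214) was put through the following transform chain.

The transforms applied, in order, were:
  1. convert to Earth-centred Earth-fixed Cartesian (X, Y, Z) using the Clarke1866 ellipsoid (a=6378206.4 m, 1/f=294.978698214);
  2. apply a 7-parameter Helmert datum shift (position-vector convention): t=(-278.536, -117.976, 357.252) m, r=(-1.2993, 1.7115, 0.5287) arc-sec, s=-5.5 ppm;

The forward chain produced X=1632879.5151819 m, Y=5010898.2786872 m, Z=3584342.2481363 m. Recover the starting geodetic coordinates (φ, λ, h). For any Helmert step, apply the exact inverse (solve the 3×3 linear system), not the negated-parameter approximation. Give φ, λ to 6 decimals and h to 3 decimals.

φ=34.397960°, λ=71.948594°, h=2263.168 m

start: X=1632879.5152, Y=5010898.2787, Z=3584342.2481 m
→ Helmert⁻¹: X=1633150.1389, Y=5011017.0527, Z=3584049.8247
→ geod (Bowring, a=6378206.400): φ=34.39796000°, λ=71.94859400°, h=2263.1680 m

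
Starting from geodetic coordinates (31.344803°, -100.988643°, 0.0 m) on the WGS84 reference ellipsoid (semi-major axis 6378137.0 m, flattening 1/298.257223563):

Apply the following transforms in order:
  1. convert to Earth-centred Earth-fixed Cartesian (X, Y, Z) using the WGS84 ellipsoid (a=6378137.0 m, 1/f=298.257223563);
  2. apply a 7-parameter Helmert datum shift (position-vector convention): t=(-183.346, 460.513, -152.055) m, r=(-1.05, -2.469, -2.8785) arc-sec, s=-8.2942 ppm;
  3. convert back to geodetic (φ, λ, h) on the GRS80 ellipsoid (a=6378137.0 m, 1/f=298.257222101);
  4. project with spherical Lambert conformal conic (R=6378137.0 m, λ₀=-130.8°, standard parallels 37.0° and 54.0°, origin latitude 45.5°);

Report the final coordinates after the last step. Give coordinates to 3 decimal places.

E=2820135.425 m, N=-1042863.527 m

start: φ=31.344803°, λ=-100.988643°, h=0.000 m
→ ECEF (a=6378137.000, f=1/298.257223563): X=-1039268.5330, Y=-5352236.9871, Z=3298602.8488
→ Helmert 7p (PV): X=-1039557.4350, Y=-5351700.7868, Z=3298438.2401
→ geod (Bowring, a=6378137.000): φ=31.34574623°, λ=-100.99269775°, h=-488.1298 m
→ lcc (R=6378137.0, λ₀=-130.8°): E=2820135.4248, N=-1042863.5273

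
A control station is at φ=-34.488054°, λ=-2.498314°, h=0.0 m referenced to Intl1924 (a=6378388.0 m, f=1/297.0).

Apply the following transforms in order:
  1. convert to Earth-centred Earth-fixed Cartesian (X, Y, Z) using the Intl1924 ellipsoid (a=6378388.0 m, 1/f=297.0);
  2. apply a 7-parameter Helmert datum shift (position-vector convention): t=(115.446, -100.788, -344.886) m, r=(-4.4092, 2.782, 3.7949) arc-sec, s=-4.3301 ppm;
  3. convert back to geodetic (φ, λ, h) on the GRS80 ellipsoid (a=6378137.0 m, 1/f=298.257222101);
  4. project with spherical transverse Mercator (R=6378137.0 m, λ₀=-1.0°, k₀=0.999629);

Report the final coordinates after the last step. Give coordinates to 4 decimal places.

E=-137505.9826 m, N=-3838999.0177 m

start: φ=-34.488054°, λ=-2.498314°, h=0.000 m
→ ECEF (a=6378388.000, f=1/297.0): X=5258022.3522, Y=-229415.1951, Z=-3591255.1056
→ Helmert 7p (PV): X=5258070.8143, Y=-229495.0198, Z=-3591650.4544
→ geod (Bowring, a=6378137.000): φ=-34.48995860°, λ=-2.49915918°, h=488.4109 m
→ tm (R=6378137.0, λ₀=-1.0°): E=-137505.9826, N=-3838999.0177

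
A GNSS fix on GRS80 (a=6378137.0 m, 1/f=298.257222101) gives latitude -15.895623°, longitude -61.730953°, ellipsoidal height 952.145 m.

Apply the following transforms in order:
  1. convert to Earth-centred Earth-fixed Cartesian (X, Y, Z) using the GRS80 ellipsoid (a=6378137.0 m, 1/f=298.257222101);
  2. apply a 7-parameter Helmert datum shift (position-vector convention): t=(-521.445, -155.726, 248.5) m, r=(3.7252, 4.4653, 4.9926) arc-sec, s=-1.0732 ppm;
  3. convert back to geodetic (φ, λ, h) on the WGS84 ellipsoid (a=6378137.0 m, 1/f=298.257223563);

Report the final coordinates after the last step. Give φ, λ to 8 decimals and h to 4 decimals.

φ=-15.89524274°, λ=-61.73471311°, h=771.9363 m

start: φ=-15.895623°, λ=-61.730953°, h=952.145 m
→ ECEF (a=6378137.000, f=1/298.257222101): X=2906421.4019, Y=-5404803.1981, Z=-1735883.1569
→ Helmert 7p (PV): X=2905990.0808, Y=-5404851.4239, Z=-1735793.3254
→ geod (Bowring, a=6378137.000): φ=-15.89524274°, λ=-61.73471311°, h=771.9363 m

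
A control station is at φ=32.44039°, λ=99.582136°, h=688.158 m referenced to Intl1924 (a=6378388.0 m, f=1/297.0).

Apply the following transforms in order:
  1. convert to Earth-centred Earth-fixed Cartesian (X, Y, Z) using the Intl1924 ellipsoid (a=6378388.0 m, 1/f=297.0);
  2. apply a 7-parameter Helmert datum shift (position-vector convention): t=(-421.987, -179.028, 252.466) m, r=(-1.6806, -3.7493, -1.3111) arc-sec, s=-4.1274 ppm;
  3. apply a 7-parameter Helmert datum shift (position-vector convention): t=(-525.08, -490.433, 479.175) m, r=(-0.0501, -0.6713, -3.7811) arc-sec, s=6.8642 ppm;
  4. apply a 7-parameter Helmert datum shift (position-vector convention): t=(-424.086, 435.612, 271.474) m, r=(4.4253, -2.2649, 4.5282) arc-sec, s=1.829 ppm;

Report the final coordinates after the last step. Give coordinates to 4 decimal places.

start: φ=32.440390°, λ=99.582136°, h=688.158 m
→ ECEF (a=6378388.000, f=1/297.0): X=-897032.6513, Y=5313650.2979, Z=3402166.1183
→ Helmert 7p (PV): X=-897479.0017, Y=5313482.7602, Z=3402344.9425
→ Helmert 7p (PV): X=-897923.9117, Y=5313046.0785, Z=3402843.2603
→ Helmert 7p (PV): X=-898503.6445, Y=5313398.6893, Z=3403225.0872

X=-898503.6445 m, Y=5313398.6893 m, Z=3403225.0872 m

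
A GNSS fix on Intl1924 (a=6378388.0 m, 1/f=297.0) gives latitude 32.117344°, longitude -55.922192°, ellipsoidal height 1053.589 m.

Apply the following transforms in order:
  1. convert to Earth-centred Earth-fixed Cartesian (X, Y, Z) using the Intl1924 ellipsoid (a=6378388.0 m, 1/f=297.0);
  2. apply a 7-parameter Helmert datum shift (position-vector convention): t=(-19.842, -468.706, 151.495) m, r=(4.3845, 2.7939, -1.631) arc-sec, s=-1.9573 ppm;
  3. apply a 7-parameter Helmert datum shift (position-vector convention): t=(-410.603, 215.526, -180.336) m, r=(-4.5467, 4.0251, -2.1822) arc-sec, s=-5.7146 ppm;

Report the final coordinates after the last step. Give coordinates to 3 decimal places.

start: φ=32.117344°, λ=-55.922192°, h=1053.589 m
→ ECEF (a=6378388.000, f=1/297.0): X=3030356.9559, Y=-4479554.8871, Z=3372069.4899
→ Helmert 7p (PV): X=3030341.4367, Y=-4480110.4660, Z=3372078.1179
→ Helmert 7p (PV): X=3029931.9221, Y=-4479827.0672, Z=3371918.1320

X=3029931.922 m, Y=-4479827.067 m, Z=3371918.132 m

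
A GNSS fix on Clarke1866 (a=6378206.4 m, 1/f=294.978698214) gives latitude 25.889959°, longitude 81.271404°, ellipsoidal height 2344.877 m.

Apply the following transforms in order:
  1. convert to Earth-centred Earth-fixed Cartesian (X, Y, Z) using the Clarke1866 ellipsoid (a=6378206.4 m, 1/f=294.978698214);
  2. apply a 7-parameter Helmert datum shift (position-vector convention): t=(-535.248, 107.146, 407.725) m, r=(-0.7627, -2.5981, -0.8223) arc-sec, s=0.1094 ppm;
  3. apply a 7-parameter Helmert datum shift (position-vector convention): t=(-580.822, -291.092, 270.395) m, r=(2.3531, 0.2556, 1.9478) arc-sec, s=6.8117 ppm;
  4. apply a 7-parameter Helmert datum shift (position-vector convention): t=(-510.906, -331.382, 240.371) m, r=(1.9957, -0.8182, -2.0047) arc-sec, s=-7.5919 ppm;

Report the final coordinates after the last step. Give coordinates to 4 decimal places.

start: φ=25.889959°, λ=81.271404°, h=2344.877 m
→ ECEF (a=6378206.400, f=1/294.978698214): X=871655.9659, Y=5677344.9983, Z=2768966.1310
→ Helmert 7p (PV): X=871108.5690, Y=5677459.5292, Z=2769364.1453
→ Helmert 7p (PV): X=870483.4987, Y=5677183.7429, Z=2769717.0946
→ Helmert 7p (PV): X=870010.1739, Y=5676774.0021, Z=2769994.8199

X=870010.1739 m, Y=5676774.0021 m, Z=2769994.8199 m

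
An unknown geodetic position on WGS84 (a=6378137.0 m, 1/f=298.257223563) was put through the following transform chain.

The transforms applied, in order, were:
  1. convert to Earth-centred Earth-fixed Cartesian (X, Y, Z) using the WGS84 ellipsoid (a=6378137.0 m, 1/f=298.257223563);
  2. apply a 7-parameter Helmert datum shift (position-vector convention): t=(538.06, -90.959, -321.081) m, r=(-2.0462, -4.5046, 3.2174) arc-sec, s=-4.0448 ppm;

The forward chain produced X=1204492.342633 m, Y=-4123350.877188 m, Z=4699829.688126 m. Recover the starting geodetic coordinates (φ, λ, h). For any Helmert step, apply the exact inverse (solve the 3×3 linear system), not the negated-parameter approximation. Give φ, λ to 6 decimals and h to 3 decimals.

φ=47.766682°, λ=-73.722431°, h=842.987 m

start: X=1204492.3426, Y=-4123350.8772, Z=4699829.6881 m
→ Helmert⁻¹: X=1203997.4800, Y=-4123342.0027, Z=4700102.5818
→ geod (Bowring, a=6378137.000): φ=47.76668200°, λ=-73.72243100°, h=842.9870 m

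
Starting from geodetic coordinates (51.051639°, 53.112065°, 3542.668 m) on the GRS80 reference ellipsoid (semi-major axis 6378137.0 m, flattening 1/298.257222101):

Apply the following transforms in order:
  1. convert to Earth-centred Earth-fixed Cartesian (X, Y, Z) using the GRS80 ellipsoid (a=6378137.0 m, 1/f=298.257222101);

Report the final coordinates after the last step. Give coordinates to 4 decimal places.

start: φ=51.051639°, λ=53.112065°, h=3542.668 m
→ ECEF (a=6378137.000, f=1/298.257222101): X=2412887.1582, Y=3215073.7519, Z=4939913.0904

X=2412887.1582 m, Y=3215073.7519 m, Z=4939913.0904 m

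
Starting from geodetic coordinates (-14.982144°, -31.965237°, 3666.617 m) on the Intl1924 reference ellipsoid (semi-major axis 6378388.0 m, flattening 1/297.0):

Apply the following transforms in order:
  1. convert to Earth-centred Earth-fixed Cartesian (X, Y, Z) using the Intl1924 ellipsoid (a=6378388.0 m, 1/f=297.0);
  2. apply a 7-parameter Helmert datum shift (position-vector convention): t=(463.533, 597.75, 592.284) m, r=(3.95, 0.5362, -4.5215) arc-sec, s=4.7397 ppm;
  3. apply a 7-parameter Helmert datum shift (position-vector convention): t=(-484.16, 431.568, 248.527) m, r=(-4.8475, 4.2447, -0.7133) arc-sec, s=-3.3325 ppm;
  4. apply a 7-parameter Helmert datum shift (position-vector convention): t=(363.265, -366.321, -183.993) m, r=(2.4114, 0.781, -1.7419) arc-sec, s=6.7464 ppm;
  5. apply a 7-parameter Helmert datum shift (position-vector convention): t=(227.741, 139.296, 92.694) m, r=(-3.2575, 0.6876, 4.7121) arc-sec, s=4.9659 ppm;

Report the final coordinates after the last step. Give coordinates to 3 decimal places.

start: φ=-14.982144°, λ=-31.965237°, h=3666.617 m
→ ECEF (a=6378388.000, f=1/297.0): X=5231462.1791, Y=-3264568.6184, Z=-1639158.8860
→ Helmert 7p (PV): X=5231874.6840, Y=-3264069.6298, Z=-1638650.4880
→ Helmert 7p (PV): X=5231328.0796, Y=-3263683.7874, Z=-1638427.4562
→ Helmert 7p (PV): X=5231692.8716, Y=-3264097.1505, Z=-1638680.4660
→ Helmert 7p (PV): X=5232015.6983, Y=-3263880.4251, Z=-1638561.8004

X=5232015.698 m, Y=-3263880.425 m, Z=-1638561.800 m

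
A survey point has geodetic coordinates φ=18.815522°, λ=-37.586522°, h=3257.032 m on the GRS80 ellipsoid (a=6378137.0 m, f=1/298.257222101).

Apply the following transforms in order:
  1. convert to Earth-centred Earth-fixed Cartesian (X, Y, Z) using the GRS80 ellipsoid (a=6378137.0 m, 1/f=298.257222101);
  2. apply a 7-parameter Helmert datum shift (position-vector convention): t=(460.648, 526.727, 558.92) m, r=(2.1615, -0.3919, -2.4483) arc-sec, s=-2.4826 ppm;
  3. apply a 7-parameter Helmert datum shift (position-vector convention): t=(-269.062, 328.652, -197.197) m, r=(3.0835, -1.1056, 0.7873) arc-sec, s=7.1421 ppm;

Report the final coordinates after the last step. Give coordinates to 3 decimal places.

start: φ=18.815522°, λ=-37.586522°, h=3257.032 m
→ ECEF (a=6378137.000, f=1/298.257222101): X=4788267.5846, Y=-3685668.4007, Z=2045081.7231
→ Helmert 7p (PV): X=4788668.7120, Y=-3685210.7897, Z=2045606.0407
→ Helmert 7p (PV): X=4788436.9527, Y=-3684920.7601, Z=2045394.0300

X=4788436.953 m, Y=-3684920.760 m, Z=2045394.030 m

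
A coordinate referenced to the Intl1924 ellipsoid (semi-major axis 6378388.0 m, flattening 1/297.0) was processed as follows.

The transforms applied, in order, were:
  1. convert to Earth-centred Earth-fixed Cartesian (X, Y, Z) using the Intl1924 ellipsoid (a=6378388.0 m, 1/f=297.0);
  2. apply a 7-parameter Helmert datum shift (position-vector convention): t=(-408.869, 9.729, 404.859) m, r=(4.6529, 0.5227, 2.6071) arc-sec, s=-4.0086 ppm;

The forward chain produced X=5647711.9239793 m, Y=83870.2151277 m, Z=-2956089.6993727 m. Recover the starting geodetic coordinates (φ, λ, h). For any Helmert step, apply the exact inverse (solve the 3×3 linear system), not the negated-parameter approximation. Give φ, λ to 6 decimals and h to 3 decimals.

φ=-27.786014°, λ=0.849235°, h=1943.378 m

start: X=5647711.9240, Y=83870.2151, Z=-2956089.6994 m
→ Helmert⁻¹: X=5648151.9845, Y=83722.7398, Z=-2956493.9853
→ geod (Bowring, a=6378388.000): φ=-27.78601400°, λ=0.84923500°, h=1943.3780 m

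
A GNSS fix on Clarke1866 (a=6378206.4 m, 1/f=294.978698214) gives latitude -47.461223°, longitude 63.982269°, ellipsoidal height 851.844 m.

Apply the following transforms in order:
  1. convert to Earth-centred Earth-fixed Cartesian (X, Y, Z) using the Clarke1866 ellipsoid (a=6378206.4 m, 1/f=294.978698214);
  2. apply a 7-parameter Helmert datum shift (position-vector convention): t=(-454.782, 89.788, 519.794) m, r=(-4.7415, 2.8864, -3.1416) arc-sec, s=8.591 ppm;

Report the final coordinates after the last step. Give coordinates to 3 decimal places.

X=1894851.819 m, Y=3882870.521 m, Z=-4676643.673 m

start: φ=-47.461223°, λ=63.982269°, h=851.844 m
→ ECEF (a=6378206.400, f=1/294.978698214): X=1895296.6277, Y=3882883.7560, Z=-4677007.5056
→ Helmert 7p (PV): X=1894851.8195, Y=3882870.5212, Z=-4676643.6725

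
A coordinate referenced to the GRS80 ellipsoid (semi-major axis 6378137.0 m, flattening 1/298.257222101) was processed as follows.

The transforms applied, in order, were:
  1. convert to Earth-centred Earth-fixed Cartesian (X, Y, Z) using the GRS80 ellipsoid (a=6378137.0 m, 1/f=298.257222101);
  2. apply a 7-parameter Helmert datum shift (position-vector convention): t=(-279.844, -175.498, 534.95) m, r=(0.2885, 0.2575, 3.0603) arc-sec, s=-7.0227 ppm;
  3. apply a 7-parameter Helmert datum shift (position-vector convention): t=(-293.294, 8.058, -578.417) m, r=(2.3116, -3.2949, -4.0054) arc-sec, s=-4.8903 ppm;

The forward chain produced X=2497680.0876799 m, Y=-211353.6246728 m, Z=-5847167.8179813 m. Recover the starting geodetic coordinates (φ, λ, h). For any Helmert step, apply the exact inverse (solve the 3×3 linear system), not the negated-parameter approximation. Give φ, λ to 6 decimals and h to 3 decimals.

start: X=2497680.0877, Y=-211353.6247, Z=-5847167.8180 m
→ Helmert⁻¹: X=2497896.3071, Y=-211379.7335, Z=-5846655.5255
→ Helmert⁻¹: X=2498197.8605, Y=-211250.9624, Z=-5847228.1246
→ geod (Bowring, a=6378137.000): φ=-66.93083700°, λ=-4.83350900°, h=1992.1400 m

φ=-66.930837°, λ=-4.833509°, h=1992.140 m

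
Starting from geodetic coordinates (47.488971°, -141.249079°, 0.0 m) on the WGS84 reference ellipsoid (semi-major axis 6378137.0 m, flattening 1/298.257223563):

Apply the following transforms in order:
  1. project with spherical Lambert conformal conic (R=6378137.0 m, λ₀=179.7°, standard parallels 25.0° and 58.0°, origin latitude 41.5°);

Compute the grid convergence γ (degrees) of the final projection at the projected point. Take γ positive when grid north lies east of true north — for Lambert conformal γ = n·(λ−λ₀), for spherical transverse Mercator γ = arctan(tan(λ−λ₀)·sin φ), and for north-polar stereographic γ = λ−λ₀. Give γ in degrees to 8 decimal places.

26.25232521

start: φ=47.488971°, λ=-141.249079°, h=0.000 m
→ into lcc (λ₀=179.7°): φ=47.48897100°, λ−λ₀=39.05092100°
convergence γ = 26.25232521°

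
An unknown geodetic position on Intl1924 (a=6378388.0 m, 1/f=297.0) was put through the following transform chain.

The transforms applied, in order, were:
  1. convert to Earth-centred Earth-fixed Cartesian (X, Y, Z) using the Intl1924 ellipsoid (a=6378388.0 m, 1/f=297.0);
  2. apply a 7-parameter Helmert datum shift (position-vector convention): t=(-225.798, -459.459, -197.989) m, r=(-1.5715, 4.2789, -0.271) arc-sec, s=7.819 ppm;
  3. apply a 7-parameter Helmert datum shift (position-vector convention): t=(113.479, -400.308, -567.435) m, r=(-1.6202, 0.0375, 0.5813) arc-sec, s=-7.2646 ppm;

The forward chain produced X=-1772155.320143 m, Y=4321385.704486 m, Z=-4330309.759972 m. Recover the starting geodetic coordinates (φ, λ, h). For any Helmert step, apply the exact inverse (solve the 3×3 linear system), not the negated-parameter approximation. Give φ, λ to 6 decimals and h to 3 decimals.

φ=-43.017319°, λ=112.291322°, h=773.638 m

start: X=-1772155.3201, Y=4321385.7045, Z=-4330309.7600 m
→ Helmert⁻¹: X=-1772268.7069, Y=4321856.4133, Z=-4329740.1533
→ Helmert⁻¹: X=-1771944.9179, Y=4322312.7342, Z=-4329512.1393
→ geod (Bowring, a=6378388.000): φ=-43.01731900°, λ=112.29132200°, h=773.6380 m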